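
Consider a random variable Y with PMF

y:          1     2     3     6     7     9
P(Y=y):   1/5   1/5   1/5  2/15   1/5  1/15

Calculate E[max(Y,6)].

E[max(Y,6)] = Σ max(y,6)·P(Y=y)
 = 6·1/5 + 6·1/5 + 6·1/5 + 6·2/15 + 7·1/5 + 9·1/15
 = 6/5 + 6/5 + 6/5 + 4/5 + 7/5 + 3/5
 = 32/5

6.4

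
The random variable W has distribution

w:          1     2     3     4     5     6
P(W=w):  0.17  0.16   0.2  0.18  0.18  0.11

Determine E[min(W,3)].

2.5

E[min(W,3)] = Σ min(w,3)·P(W=w)
 = 1·0.17 + 2·0.16 + 3·0.2 + 3·0.18 + 3·0.18 + 3·0.11
 = 0.17 + 0.32 + 0.6 + 0.54 + 0.54 + 0.33
 = 2.5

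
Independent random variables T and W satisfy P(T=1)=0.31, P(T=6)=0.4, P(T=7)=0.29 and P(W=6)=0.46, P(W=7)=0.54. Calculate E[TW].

30.9996

E[TW] = Σ_t Σ_w tw · P(T=t)P(W=w)
 = 6·0.1426 + 7·0.1674 + 36·0.184 + 42·0.216 + 42·0.1334 + 49·0.1566
 = 0.8556 + 1.1718 + 6.624 + 9.072 + 5.6028 + 7.6734
 = 30.9996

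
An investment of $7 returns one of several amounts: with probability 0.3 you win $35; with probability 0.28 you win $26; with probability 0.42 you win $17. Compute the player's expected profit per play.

E[payout] = 35·0.3 + 26·0.28 + 17·0.42
 = 10.5 + 7.28 + 7.14
 = 24.92
Net = 24.92 - 7 = 17.92

17.92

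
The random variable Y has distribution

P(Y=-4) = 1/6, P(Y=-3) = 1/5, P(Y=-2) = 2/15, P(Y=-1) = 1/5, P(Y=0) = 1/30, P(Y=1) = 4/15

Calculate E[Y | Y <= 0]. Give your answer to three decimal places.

P(Y <= 0) = 1/6 + 1/5 + 2/15 + 1/5 + 1/30 = 11/15.
E[Y | Y <= 0] = [(-4)·1/6 + (-3)·1/5 + (-2)·2/15 + (-1)·1/5 + 0·1/30] / (11/15)
 = -26/15 / (11/15)
 = -26/11

-2.364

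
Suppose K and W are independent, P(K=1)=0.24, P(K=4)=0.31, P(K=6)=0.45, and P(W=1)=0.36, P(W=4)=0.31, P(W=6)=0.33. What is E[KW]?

E[KW] = Σ_k Σ_w kw · P(K=k)P(W=w)
 = 1·0.0864 + 4·0.0744 + 6·0.0792 + 4·0.1116 + 16·0.0961 + 24·0.1023 + 6·0.162 + 24·0.1395 + 36·0.1485
 = 0.0864 + 0.2976 + 0.4752 + 0.4464 + 1.5376 + 2.4552 + 0.972 + 3.348 + 5.346
 = 14.9644

14.9644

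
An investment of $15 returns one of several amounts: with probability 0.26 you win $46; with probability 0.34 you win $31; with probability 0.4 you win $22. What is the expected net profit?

16.3

E[payout] = 46·0.26 + 31·0.34 + 22·0.4
 = 11.96 + 10.54 + 8.8
 = 31.3
Net = 31.3 - 15 = 16.3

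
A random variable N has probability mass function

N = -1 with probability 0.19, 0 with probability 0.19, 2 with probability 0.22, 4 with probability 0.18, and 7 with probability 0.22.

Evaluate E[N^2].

E[N^2] = Σ n^2·P(N=n)
 = 1·0.19 + 0·0.19 + 4·0.22 + 16·0.18 + 49·0.22
 = 0.19 + 0 + 0.88 + 2.88 + 10.78
 = 14.73

14.73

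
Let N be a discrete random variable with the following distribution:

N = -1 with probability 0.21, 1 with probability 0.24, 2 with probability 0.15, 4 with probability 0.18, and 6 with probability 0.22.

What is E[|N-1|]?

E[|N-1|] = Σ |n-1|·P(N=n)
 = 2·0.21 + 0·0.24 + 1·0.15 + 3·0.18 + 5·0.22
 = 0.42 + 0 + 0.15 + 0.54 + 1.1
 = 2.21

2.21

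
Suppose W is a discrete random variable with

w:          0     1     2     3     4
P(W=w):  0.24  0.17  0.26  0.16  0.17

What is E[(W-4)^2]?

6.57

E[(W-4)^2] = Σ (w-4)^2·P(W=w)
 = 16·0.24 + 9·0.17 + 4·0.26 + 1·0.16 + 0·0.17
 = 3.84 + 1.53 + 1.04 + 0.16 + 0
 = 6.57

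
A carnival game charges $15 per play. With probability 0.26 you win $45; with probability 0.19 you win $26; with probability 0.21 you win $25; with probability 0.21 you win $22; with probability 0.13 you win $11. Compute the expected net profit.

E[payout] = 45·0.26 + 26·0.19 + 25·0.21 + 22·0.21 + 11·0.13
 = 11.7 + 4.94 + 5.25 + 4.62 + 1.43
 = 27.94
Net = 27.94 - 15 = 12.94

12.94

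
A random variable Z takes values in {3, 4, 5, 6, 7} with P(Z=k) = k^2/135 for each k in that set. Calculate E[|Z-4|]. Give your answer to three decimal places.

E[|Z-4|] = Σ |z-4|·P(Z=z)
 = 1·1/15 + 0·16/135 + 1·5/27 + 2·4/15 + 3·49/135
 = 1/15 + 0 + 5/27 + 8/15 + 49/45
 = 253/135

1.874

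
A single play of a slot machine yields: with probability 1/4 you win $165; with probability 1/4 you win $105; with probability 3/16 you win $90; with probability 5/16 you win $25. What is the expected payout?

92.1875

E[payout] = 165·1/4 + 105·1/4 + 90·3/16 + 25·5/16
 = 165/4 + 105/4 + 135/8 + 125/16
 = 1475/16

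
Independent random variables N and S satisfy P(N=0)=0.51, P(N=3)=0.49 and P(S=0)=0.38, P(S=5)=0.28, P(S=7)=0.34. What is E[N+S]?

5.25

E[N+S] = Σ_n Σ_s (n+s) · P(N=n)P(S=s)
 = 0·0.1938 + 5·0.1428 + 7·0.1734 + 3·0.1862 + 8·0.1372 + 10·0.1666
 = 0 + 0.714 + 1.2138 + 0.5586 + 1.0976 + 1.666
 = 5.25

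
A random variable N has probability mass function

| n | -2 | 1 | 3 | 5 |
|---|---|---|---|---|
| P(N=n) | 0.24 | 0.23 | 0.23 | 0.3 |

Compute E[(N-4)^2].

11.24

E[(N-4)^2] = Σ (n-4)^2·P(N=n)
 = 36·0.24 + 9·0.23 + 1·0.23 + 1·0.3
 = 8.64 + 2.07 + 0.23 + 0.3
 = 11.24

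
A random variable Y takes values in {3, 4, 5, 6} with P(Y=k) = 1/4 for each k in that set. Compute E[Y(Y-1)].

E[Y(Y-1)] = Σ y(y-1)·P(Y=y)
 = 6·1/4 + 12·1/4 + 20·1/4 + 30·1/4
 = 3/2 + 3 + 5 + 15/2
 = 17

17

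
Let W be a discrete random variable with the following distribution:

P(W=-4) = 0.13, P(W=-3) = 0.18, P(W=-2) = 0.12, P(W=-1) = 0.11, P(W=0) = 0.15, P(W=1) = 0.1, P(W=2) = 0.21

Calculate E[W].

E[W] = Σ w·P(W=w)
 = (-4)·0.13 + (-3)·0.18 + (-2)·0.12 + (-1)·0.11 + 0·0.15 + 1·0.1 + 2·0.21
 = (-0.52) + (-0.54) + (-0.24) + (-0.11) + 0 + 0.1 + 0.42
 = -0.89

-0.89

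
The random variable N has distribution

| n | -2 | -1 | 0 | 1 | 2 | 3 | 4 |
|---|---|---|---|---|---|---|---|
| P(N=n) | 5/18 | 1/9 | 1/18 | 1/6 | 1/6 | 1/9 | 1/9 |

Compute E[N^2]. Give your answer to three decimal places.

4.833

E[N^2] = Σ n^2·P(N=n)
 = 4·5/18 + 1·1/9 + 0·1/18 + 1·1/6 + 4·1/6 + 9·1/9 + 16·1/9
 = 10/9 + 1/9 + 0 + 1/6 + 2/3 + 1 + 16/9
 = 29/6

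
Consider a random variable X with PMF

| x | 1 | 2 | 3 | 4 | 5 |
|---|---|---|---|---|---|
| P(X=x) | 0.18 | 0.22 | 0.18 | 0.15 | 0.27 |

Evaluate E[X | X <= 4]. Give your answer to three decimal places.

P(X <= 4) = 0.18 + 0.22 + 0.18 + 0.15 = 0.73.
E[X | X <= 4] = [1·0.18 + 2·0.22 + 3·0.18 + 4·0.15] / 0.73
 = 1.76 / 0.73
 = 176/73

2.411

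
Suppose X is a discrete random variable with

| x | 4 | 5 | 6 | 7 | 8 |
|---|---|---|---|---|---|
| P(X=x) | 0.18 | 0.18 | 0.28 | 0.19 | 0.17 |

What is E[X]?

E[X] = Σ x·P(X=x)
 = 4·0.18 + 5·0.18 + 6·0.28 + 7·0.19 + 8·0.17
 = 0.72 + 0.9 + 1.68 + 1.33 + 1.36
 = 5.99

5.99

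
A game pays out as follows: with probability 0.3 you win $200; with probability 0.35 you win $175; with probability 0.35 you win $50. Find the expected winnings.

E[payout] = 200·0.3 + 175·0.35 + 50·0.35
 = 60 + 61.25 + 17.5
 = 138.75

138.75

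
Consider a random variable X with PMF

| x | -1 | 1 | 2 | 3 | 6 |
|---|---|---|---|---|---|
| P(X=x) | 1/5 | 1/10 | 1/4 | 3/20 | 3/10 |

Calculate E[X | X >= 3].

5

P(X >= 3) = 3/20 + 3/10 = 9/20.
E[X | X >= 3] = [3·3/20 + 6·3/10] / (9/20)
 = 9/4 / (9/20)
 = 5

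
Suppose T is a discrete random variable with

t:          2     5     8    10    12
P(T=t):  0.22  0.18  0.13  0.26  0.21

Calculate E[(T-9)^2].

15.94

E[(T-9)^2] = Σ (t-9)^2·P(T=t)
 = 49·0.22 + 16·0.18 + 1·0.13 + 1·0.26 + 9·0.21
 = 10.78 + 2.88 + 0.13 + 0.26 + 1.89
 = 15.94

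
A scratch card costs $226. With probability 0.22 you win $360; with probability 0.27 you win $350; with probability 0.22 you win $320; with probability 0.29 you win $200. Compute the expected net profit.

E[payout] = 360·0.22 + 350·0.27 + 320·0.22 + 200·0.29
 = 79.2 + 94.5 + 70.4 + 58
 = 302.1
Net = 302.1 - 226 = 76.1

76.1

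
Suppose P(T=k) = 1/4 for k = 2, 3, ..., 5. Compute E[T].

3.5

E[T] = Σ t·P(T=t)
 = 2·1/4 + 3·1/4 + 4·1/4 + 5·1/4
 = 1/2 + 3/4 + 1 + 5/4
 = 7/2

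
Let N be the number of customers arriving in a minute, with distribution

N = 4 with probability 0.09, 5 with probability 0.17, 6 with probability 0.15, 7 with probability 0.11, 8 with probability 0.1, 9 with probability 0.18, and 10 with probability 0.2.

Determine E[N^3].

E[N^3] = Σ n^3·P(N=n)
 = 64·0.09 + 125·0.17 + 216·0.15 + 343·0.11 + 512·0.1 + 729·0.18 + 1000·0.2
 = 5.76 + 21.25 + 32.4 + 37.73 + 51.2 + 131.22 + 200
 = 479.56

479.56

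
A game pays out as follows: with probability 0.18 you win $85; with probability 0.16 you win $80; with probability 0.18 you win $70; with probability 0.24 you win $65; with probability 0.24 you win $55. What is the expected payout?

69.5

E[payout] = 85·0.18 + 80·0.16 + 70·0.18 + 65·0.24 + 55·0.24
 = 15.3 + 12.8 + 12.6 + 15.6 + 13.2
 = 69.5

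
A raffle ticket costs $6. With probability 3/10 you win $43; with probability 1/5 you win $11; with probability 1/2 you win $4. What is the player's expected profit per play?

E[payout] = 43·3/10 + 11·1/5 + 4·1/2
 = 129/10 + 11/5 + 2
 = 171/10
Net = 171/10 - 6 = 111/10

11.1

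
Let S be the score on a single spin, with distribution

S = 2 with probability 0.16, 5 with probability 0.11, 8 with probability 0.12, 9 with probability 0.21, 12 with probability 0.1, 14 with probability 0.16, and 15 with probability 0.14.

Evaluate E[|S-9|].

3.62

E[|S-9|] = Σ |s-9|·P(S=s)
 = 7·0.16 + 4·0.11 + 1·0.12 + 0·0.21 + 3·0.1 + 5·0.16 + 6·0.14
 = 1.12 + 0.44 + 0.12 + 0 + 0.3 + 0.8 + 0.84
 = 3.62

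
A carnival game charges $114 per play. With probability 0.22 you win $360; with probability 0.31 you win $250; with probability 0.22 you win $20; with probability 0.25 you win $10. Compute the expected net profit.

E[payout] = 360·0.22 + 250·0.31 + 20·0.22 + 10·0.25
 = 79.2 + 77.5 + 4.4 + 2.5
 = 163.6
Net = 163.6 - 114 = 49.6

49.6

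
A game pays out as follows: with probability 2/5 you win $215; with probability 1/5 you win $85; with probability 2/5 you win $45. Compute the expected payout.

121

E[payout] = 215·2/5 + 85·1/5 + 45·2/5
 = 86 + 17 + 18
 = 121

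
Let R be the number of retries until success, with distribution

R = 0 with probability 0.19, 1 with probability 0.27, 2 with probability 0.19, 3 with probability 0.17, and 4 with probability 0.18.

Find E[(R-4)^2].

E[(R-4)^2] = Σ (r-4)^2·P(R=r)
 = 16·0.19 + 9·0.27 + 4·0.19 + 1·0.17 + 0·0.18
 = 3.04 + 2.43 + 0.76 + 0.17 + 0
 = 6.4

6.4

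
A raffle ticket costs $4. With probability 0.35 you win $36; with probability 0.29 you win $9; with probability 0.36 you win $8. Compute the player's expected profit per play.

E[payout] = 36·0.35 + 9·0.29 + 8·0.36
 = 12.6 + 2.61 + 2.88
 = 18.09
Net = 18.09 - 4 = 14.09

14.09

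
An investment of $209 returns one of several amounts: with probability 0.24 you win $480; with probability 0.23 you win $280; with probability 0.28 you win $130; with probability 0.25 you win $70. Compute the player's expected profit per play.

E[payout] = 480·0.24 + 280·0.23 + 130·0.28 + 70·0.25
 = 115.2 + 64.4 + 36.4 + 17.5
 = 233.5
Net = 233.5 - 209 = 24.5

24.5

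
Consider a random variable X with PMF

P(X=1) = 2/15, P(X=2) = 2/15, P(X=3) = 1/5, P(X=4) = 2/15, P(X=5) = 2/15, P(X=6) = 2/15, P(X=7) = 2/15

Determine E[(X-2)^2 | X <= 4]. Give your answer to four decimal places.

P(X <= 4) = 2/15 + 2/15 + 1/5 + 2/15 = 3/5.
E[(X-2)^2 | X <= 4] = [1·2/15 + 0·2/15 + 1·1/5 + 4·2/15] / (3/5)
 = 13/15 / (3/5)
 = 13/9

1.4444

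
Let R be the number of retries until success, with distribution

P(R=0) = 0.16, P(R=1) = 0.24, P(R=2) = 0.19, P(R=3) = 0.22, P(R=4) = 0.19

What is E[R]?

E[R] = Σ r·P(R=r)
 = 0·0.16 + 1·0.24 + 2·0.19 + 3·0.22 + 4·0.19
 = 0 + 0.24 + 0.38 + 0.66 + 0.76
 = 2.04

2.04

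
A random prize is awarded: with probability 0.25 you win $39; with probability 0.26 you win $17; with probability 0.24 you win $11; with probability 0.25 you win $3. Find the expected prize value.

17.56

E[payout] = 39·0.25 + 17·0.26 + 11·0.24 + 3·0.25
 = 9.75 + 4.42 + 2.64 + 0.75
 = 17.56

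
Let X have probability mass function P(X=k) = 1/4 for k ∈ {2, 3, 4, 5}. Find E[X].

3.5

E[X] = Σ x·P(X=x)
 = 2·1/4 + 3·1/4 + 4·1/4 + 5·1/4
 = 1/2 + 3/4 + 1 + 5/4
 = 7/2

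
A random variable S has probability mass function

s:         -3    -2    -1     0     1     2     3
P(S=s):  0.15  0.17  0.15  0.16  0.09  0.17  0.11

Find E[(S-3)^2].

14.02

E[(S-3)^2] = Σ (s-3)^2·P(S=s)
 = 36·0.15 + 25·0.17 + 16·0.15 + 9·0.16 + 4·0.09 + 1·0.17 + 0·0.11
 = 5.4 + 4.25 + 2.4 + 1.44 + 0.36 + 0.17 + 0
 = 14.02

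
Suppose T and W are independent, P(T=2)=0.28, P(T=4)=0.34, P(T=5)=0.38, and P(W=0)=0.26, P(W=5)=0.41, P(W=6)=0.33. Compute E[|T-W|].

E[|T-W|] = Σ_t Σ_w |t-w| · P(T=t)P(W=w)
 = 2·0.0728 + 3·0.1148 + 4·0.0924 + 4·0.0884 + 1·0.1394 + 2·0.1122 + 5·0.0988 + 0·0.1558 + 1·0.1254
 = 0.1456 + 0.3444 + 0.3696 + 0.3536 + 0.1394 + 0.2244 + 0.494 + 0 + 0.1254
 = 2.1964

2.1964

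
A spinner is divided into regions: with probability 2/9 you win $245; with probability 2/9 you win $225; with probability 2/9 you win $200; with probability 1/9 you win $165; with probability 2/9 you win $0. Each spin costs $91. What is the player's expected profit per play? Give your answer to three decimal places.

76.222

E[payout] = 245·2/9 + 225·2/9 + 200·2/9 + 165·1/9 + 0·2/9
 = 490/9 + 50 + 400/9 + 55/3 + 0
 = 1505/9
Net = 1505/9 - 91 = 686/9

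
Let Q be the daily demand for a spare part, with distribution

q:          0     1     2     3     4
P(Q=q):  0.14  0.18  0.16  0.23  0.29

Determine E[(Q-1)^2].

3.83

E[(Q-1)^2] = Σ (q-1)^2·P(Q=q)
 = 1·0.14 + 0·0.18 + 1·0.16 + 4·0.23 + 9·0.29
 = 0.14 + 0 + 0.16 + 0.92 + 2.61
 = 3.83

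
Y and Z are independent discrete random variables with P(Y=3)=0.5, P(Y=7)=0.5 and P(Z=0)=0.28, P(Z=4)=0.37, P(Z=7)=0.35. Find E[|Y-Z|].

E[|Y-Z|] = Σ_y Σ_z |y-z| · P(Y=y)P(Z=z)
 = 3·0.14 + 1·0.185 + 4·0.175 + 7·0.14 + 3·0.185 + 0·0.175
 = 0.42 + 0.185 + 0.7 + 0.98 + 0.555 + 0
 = 2.84

2.84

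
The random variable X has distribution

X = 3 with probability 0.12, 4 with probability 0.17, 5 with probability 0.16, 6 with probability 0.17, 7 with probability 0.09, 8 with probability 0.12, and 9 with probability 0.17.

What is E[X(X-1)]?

33.8

E[X(X-1)] = Σ x(x-1)·P(X=x)
 = 6·0.12 + 12·0.17 + 20·0.16 + 30·0.17 + 42·0.09 + 56·0.12 + 72·0.17
 = 0.72 + 2.04 + 3.2 + 5.1 + 3.78 + 6.72 + 12.24
 = 33.8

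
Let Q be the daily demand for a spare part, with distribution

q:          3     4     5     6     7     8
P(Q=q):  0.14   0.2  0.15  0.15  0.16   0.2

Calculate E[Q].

E[Q] = Σ q·P(Q=q)
 = 3·0.14 + 4·0.2 + 5·0.15 + 6·0.15 + 7·0.16 + 8·0.2
 = 0.42 + 0.8 + 0.75 + 0.9 + 1.12 + 1.6
 = 5.59

5.59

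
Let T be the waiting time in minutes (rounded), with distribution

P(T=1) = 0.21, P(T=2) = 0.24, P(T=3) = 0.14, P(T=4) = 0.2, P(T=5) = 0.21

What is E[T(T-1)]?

7.92

E[T(T-1)] = Σ t(t-1)·P(T=t)
 = 0·0.21 + 2·0.24 + 6·0.14 + 12·0.2 + 20·0.21
 = 0 + 0.48 + 0.84 + 2.4 + 4.2
 = 7.92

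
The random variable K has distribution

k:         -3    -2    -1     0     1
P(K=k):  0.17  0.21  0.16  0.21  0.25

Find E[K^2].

2.78

E[K^2] = Σ k^2·P(K=k)
 = 9·0.17 + 4·0.21 + 1·0.16 + 0·0.21 + 1·0.25
 = 1.53 + 0.84 + 0.16 + 0 + 0.25
 = 2.78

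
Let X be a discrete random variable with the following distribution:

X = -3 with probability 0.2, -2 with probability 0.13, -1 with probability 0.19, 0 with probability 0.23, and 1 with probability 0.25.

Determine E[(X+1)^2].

2.16

E[(X+1)^2] = Σ (x+1)^2·P(X=x)
 = 4·0.2 + 1·0.13 + 0·0.19 + 1·0.23 + 4·0.25
 = 0.8 + 0.13 + 0 + 0.23 + 1
 = 2.16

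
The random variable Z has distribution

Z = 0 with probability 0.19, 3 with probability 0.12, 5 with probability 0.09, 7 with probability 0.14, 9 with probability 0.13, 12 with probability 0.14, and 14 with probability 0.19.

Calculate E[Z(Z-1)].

70.82

E[Z(Z-1)] = Σ z(z-1)·P(Z=z)
 = 0·0.19 + 6·0.12 + 20·0.09 + 42·0.14 + 72·0.13 + 132·0.14 + 182·0.19
 = 0 + 0.72 + 1.8 + 5.88 + 9.36 + 18.48 + 34.58
 = 70.82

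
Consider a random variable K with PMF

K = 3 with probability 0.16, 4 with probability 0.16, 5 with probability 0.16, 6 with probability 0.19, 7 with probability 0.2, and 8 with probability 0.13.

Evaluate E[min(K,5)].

4.52

E[min(K,5)] = Σ min(k,5)·P(K=k)
 = 3·0.16 + 4·0.16 + 5·0.16 + 5·0.19 + 5·0.2 + 5·0.13
 = 0.48 + 0.64 + 0.8 + 0.95 + 1 + 0.65
 = 4.52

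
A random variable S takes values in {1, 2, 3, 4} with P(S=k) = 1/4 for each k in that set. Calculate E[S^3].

25

E[S^3] = Σ s^3·P(S=s)
 = 1·1/4 + 8·1/4 + 27·1/4 + 64·1/4
 = 1/4 + 2 + 27/4 + 16
 = 25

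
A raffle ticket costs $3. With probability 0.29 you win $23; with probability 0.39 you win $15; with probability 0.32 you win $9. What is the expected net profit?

E[payout] = 23·0.29 + 15·0.39 + 9·0.32
 = 6.67 + 5.85 + 2.88
 = 15.4
Net = 15.4 - 3 = 12.4

12.4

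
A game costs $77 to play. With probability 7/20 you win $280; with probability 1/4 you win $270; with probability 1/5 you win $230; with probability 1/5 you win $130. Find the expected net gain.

E[payout] = 280·7/20 + 270·1/4 + 230·1/5 + 130·1/5
 = 98 + 135/2 + 46 + 26
 = 475/2
Net = 475/2 - 77 = 321/2

160.5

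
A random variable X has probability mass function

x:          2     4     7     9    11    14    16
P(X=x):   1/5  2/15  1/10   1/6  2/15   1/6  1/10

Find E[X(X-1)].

E[X(X-1)] = Σ x(x-1)·P(X=x)
 = 2·1/5 + 12·2/15 + 42·1/10 + 72·1/6 + 110·2/15 + 182·1/6 + 240·1/10
 = 2/5 + 8/5 + 21/5 + 12 + 44/3 + 91/3 + 24
 = 436/5

87.2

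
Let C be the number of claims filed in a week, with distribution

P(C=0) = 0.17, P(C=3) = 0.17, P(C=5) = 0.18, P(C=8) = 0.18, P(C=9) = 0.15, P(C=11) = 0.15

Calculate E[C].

5.85

E[C] = Σ c·P(C=c)
 = 0·0.17 + 3·0.17 + 5·0.18 + 8·0.18 + 9·0.15 + 11·0.15
 = 0 + 0.51 + 0.9 + 1.44 + 1.35 + 1.65
 = 5.85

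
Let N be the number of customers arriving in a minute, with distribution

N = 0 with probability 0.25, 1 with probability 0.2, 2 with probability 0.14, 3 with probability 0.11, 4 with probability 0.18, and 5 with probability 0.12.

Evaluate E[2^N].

8.81

E[2^N] = Σ 2^n·P(N=n)
 = 1·0.25 + 2·0.2 + 4·0.14 + 8·0.11 + 16·0.18 + 32·0.12
 = 0.25 + 0.4 + 0.56 + 0.88 + 2.88 + 3.84
 = 8.81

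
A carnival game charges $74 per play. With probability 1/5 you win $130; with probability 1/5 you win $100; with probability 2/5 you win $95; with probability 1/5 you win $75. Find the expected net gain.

25

E[payout] = 130·1/5 + 100·1/5 + 95·2/5 + 75·1/5
 = 26 + 20 + 38 + 15
 = 99
Net = 99 - 74 = 25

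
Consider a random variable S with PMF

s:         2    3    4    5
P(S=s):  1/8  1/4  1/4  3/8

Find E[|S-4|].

E[|S-4|] = Σ |s-4|·P(S=s)
 = 2·1/8 + 1·1/4 + 0·1/4 + 1·3/8
 = 1/4 + 1/4 + 0 + 3/8
 = 7/8

0.875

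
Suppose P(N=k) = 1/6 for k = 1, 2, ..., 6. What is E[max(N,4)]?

4.5

E[max(N,4)] = Σ max(n,4)·P(N=n)
 = 4·1/6 + 4·1/6 + 4·1/6 + 4·1/6 + 5·1/6 + 6·1/6
 = 2/3 + 2/3 + 2/3 + 2/3 + 5/6 + 1
 = 9/2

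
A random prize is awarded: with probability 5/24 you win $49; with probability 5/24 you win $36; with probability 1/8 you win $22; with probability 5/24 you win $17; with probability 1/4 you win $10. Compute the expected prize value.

26.5

E[payout] = 49·5/24 + 36·5/24 + 22·1/8 + 17·5/24 + 10·1/4
 = 245/24 + 15/2 + 11/4 + 85/24 + 5/2
 = 53/2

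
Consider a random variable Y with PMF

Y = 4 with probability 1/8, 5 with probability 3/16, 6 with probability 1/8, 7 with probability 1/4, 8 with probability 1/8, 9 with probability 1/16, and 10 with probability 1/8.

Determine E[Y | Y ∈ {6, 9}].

P(Y ∈ {6, 9}) = 1/8 + 1/16 = 3/16.
E[Y | Y ∈ {6, 9}] = [6·1/8 + 9·1/16] / (3/16)
 = 21/16 / (3/16)
 = 7

7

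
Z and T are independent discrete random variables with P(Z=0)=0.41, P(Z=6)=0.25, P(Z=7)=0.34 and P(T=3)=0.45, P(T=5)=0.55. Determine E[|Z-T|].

3.142

E[|Z-T|] = Σ_z Σ_t |z-t| · P(Z=z)P(T=t)
 = 3·0.1845 + 5·0.2255 + 3·0.1125 + 1·0.1375 + 4·0.153 + 2·0.187
 = 0.5535 + 1.1275 + 0.3375 + 0.1375 + 0.612 + 0.374
 = 3.142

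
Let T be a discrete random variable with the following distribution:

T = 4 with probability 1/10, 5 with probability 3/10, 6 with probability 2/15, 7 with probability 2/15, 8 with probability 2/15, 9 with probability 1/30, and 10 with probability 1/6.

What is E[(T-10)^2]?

E[(T-10)^2] = Σ (t-10)^2·P(T=t)
 = 36·1/10 + 25·3/10 + 16·2/15 + 9·2/15 + 4·2/15 + 1·1/30 + 0·1/6
 = 18/5 + 15/2 + 32/15 + 6/5 + 8/15 + 1/30 + 0
 = 15

15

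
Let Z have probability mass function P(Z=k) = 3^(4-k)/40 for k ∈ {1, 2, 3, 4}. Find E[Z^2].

2.65

E[Z^2] = Σ z^2·P(Z=z)
 = 1·27/40 + 4·9/40 + 9·3/40 + 16·1/40
 = 27/40 + 9/10 + 27/40 + 2/5
 = 53/20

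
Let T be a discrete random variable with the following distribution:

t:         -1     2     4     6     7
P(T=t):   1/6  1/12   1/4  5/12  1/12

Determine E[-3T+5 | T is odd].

P(T is odd) = 1/6 + 1/12 = 1/4.
E[-3T+5 | T is odd] = [8·1/6 + (-16)·1/12] / (1/4)
 = 0 / (1/4)
 = 0

0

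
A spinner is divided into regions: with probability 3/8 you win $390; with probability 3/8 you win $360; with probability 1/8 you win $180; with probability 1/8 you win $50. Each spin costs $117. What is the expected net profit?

E[payout] = 390·3/8 + 360·3/8 + 180·1/8 + 50·1/8
 = 585/4 + 135 + 45/2 + 25/4
 = 310
Net = 310 - 117 = 193

193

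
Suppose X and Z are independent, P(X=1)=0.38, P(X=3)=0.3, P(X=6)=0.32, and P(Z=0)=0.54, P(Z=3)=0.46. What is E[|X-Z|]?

2.5192

E[|X-Z|] = Σ_x Σ_z |x-z| · P(X=x)P(Z=z)
 = 1·0.2052 + 2·0.1748 + 3·0.162 + 0·0.138 + 6·0.1728 + 3·0.1472
 = 0.2052 + 0.3496 + 0.486 + 0 + 1.0368 + 0.4416
 = 2.5192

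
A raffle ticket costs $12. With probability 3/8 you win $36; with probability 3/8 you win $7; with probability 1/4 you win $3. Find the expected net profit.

4.875

E[payout] = 36·3/8 + 7·3/8 + 3·1/4
 = 27/2 + 21/8 + 3/4
 = 135/8
Net = 135/8 - 12 = 39/8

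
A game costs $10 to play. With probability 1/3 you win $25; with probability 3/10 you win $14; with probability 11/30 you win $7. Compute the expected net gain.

5.1

E[payout] = 25·1/3 + 14·3/10 + 7·11/30
 = 25/3 + 21/5 + 77/30
 = 151/10
Net = 151/10 - 10 = 51/10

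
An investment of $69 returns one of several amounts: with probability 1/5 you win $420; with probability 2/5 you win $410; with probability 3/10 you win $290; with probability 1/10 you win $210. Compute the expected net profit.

E[payout] = 420·1/5 + 410·2/5 + 290·3/10 + 210·1/10
 = 84 + 164 + 87 + 21
 = 356
Net = 356 - 69 = 287

287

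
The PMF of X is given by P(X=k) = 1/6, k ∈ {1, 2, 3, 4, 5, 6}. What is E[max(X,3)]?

E[max(X,3)] = Σ max(x,3)·P(X=x)
 = 3·1/6 + 3·1/6 + 3·1/6 + 4·1/6 + 5·1/6 + 6·1/6
 = 1/2 + 1/2 + 1/2 + 2/3 + 5/6 + 1
 = 4

4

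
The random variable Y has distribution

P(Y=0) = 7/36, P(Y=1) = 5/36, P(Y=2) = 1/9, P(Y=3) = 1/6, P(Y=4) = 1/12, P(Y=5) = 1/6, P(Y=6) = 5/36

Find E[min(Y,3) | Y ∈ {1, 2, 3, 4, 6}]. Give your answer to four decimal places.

2.3913

P(Y ∈ {1, 2, 3, 4, 6}) = 5/36 + 1/9 + 1/6 + 1/12 + 5/36 = 23/36.
E[min(Y,3) | Y ∈ {1, 2, 3, 4, 6}] = [1·5/36 + 2·1/9 + 3·1/6 + 3·1/12 + 3·5/36] / (23/36)
 = 55/36 / (23/36)
 = 55/23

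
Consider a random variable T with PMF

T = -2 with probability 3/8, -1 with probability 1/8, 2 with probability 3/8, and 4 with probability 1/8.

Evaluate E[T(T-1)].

E[T(T-1)] = Σ t(t-1)·P(T=t)
 = 6·3/8 + 2·1/8 + 2·3/8 + 12·1/8
 = 9/4 + 1/4 + 3/4 + 3/2
 = 19/4

4.75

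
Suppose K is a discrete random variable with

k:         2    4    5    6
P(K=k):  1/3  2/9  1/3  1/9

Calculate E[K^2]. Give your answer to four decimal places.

17.2222

E[K^2] = Σ k^2·P(K=k)
 = 4·1/3 + 16·2/9 + 25·1/3 + 36·1/9
 = 4/3 + 32/9 + 25/3 + 4
 = 155/9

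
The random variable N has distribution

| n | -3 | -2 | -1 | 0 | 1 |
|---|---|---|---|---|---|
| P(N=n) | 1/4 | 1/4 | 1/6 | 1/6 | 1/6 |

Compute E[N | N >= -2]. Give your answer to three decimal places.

P(N >= -2) = 1/4 + 1/6 + 1/6 + 1/6 = 3/4.
E[N | N >= -2] = [(-2)·1/4 + (-1)·1/6 + 0·1/6 + 1·1/6] / (3/4)
 = -1/2 / (3/4)
 = -2/3

-0.667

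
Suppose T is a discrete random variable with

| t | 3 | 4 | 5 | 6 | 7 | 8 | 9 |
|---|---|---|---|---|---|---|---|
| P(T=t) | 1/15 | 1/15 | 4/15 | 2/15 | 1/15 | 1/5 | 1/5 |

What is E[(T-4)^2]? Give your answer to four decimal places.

9.6667

E[(T-4)^2] = Σ (t-4)^2·P(T=t)
 = 1·1/15 + 0·1/15 + 1·4/15 + 4·2/15 + 9·1/15 + 16·1/5 + 25·1/5
 = 1/15 + 0 + 4/15 + 8/15 + 3/5 + 16/5 + 5
 = 29/3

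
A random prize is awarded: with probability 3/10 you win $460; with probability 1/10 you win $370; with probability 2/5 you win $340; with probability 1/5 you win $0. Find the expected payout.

311

E[payout] = 460·3/10 + 370·1/10 + 340·2/5 + 0·1/5
 = 138 + 37 + 136 + 0
 = 311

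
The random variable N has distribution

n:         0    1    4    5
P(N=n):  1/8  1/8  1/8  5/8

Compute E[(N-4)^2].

E[(N-4)^2] = Σ (n-4)^2·P(N=n)
 = 16·1/8 + 9·1/8 + 0·1/8 + 1·5/8
 = 2 + 9/8 + 0 + 5/8
 = 15/4

3.75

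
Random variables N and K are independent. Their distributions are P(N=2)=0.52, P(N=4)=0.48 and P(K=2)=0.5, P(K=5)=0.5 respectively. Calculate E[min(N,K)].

E[min(N,K)] = Σ_n Σ_k min(n,k) · P(N=n)P(K=k)
 = 2·0.26 + 2·0.26 + 2·0.24 + 4·0.24
 = 0.52 + 0.52 + 0.48 + 0.96
 = 2.48

2.48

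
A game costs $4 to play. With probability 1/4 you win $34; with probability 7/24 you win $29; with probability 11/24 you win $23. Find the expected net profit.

E[payout] = 34·1/4 + 29·7/24 + 23·11/24
 = 17/2 + 203/24 + 253/24
 = 55/2
Net = 55/2 - 4 = 47/2

23.5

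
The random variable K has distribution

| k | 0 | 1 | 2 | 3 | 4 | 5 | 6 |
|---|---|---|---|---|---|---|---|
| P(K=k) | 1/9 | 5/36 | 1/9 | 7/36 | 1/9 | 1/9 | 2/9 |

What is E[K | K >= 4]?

P(K >= 4) = 1/9 + 1/9 + 2/9 = 4/9.
E[K | K >= 4] = [4·1/9 + 5·1/9 + 6·2/9] / (4/9)
 = 7/3 / (4/9)
 = 21/4

5.25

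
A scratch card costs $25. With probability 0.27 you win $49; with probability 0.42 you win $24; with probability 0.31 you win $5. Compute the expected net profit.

-0.14

E[payout] = 49·0.27 + 24·0.42 + 5·0.31
 = 13.23 + 10.08 + 1.55
 = 24.86
Net = 24.86 - 25 = -0.14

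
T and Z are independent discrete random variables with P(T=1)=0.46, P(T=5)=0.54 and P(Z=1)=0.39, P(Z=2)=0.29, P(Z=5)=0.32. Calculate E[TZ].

8.1212

E[TZ] = Σ_t Σ_z tz · P(T=t)P(Z=z)
 = 1·0.1794 + 2·0.1334 + 5·0.1472 + 5·0.2106 + 10·0.1566 + 25·0.1728
 = 0.1794 + 0.2668 + 0.736 + 1.053 + 1.566 + 4.32
 = 8.1212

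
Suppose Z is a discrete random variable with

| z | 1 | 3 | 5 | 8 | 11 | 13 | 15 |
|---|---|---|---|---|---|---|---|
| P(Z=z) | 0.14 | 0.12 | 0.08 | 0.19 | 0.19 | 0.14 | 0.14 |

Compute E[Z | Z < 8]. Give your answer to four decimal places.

2.6471

P(Z < 8) = 0.14 + 0.12 + 0.08 = 0.34.
E[Z | Z < 8] = [1·0.14 + 3·0.12 + 5·0.08] / 0.34
 = 0.9 / 0.34
 = 45/17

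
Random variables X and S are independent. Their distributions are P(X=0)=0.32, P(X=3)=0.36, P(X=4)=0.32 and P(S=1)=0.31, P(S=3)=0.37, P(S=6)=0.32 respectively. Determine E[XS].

E[XS] = Σ_x Σ_s xs · P(X=x)P(S=s)
 = 0·0.0992 + 0·0.1184 + 0·0.1024 + 3·0.1116 + 9·0.1332 + 18·0.1152 + 4·0.0992 + 12·0.1184 + 24·0.1024
 = 0 + 0 + 0 + 0.3348 + 1.1988 + 2.0736 + 0.3968 + 1.4208 + 2.4576
 = 7.8824

7.8824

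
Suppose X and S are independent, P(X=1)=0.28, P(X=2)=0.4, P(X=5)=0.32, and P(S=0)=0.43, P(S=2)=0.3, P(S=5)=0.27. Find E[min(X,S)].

E[min(X,S)] = Σ_x Σ_s min(x,s) · P(X=x)P(S=s)
 = 0·0.1204 + 1·0.084 + 1·0.0756 + 0·0.172 + 2·0.12 + 2·0.108 + 0·0.1376 + 2·0.096 + 5·0.0864
 = 0 + 0.084 + 0.0756 + 0 + 0.24 + 0.216 + 0 + 0.192 + 0.432
 = 1.2396

1.2396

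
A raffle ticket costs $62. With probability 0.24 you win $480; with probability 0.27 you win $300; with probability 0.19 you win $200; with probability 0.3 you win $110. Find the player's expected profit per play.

205.2

E[payout] = 480·0.24 + 300·0.27 + 200·0.19 + 110·0.3
 = 115.2 + 81 + 38 + 33
 = 267.2
Net = 267.2 - 62 = 205.2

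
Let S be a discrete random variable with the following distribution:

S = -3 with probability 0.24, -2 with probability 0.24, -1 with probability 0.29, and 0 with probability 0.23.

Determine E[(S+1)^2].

1.43

E[(S+1)^2] = Σ (s+1)^2·P(S=s)
 = 4·0.24 + 1·0.24 + 0·0.29 + 1·0.23
 = 0.96 + 0.24 + 0 + 0.23
 = 1.43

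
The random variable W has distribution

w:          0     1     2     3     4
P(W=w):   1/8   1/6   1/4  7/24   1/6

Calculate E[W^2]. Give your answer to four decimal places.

E[W^2] = Σ w^2·P(W=w)
 = 0·1/8 + 1·1/6 + 4·1/4 + 9·7/24 + 16·1/6
 = 0 + 1/6 + 1 + 21/8 + 8/3
 = 155/24

6.4583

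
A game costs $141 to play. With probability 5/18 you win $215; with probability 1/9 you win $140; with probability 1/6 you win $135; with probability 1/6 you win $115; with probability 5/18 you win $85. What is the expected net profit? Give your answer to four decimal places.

E[payout] = 215·5/18 + 140·1/9 + 135·1/6 + 115·1/6 + 85·5/18
 = 1075/18 + 140/9 + 45/2 + 115/6 + 425/18
 = 1265/9
Net = 1265/9 - 141 = -4/9

-0.4444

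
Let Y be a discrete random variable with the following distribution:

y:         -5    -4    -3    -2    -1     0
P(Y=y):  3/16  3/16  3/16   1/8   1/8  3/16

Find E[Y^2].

10

E[Y^2] = Σ y^2·P(Y=y)
 = 25·3/16 + 16·3/16 + 9·3/16 + 4·1/8 + 1·1/8 + 0·3/16
 = 75/16 + 3 + 27/16 + 1/2 + 1/8 + 0
 = 10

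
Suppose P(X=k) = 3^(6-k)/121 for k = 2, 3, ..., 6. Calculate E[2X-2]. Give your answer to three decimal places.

2.959

E[2X-2] = Σ (2x-2)·P(X=x)
 = 2·81/121 + 4·27/121 + 6·9/121 + 8·3/121 + 10·1/121
 = 162/121 + 108/121 + 54/121 + 24/121 + 10/121
 = 358/121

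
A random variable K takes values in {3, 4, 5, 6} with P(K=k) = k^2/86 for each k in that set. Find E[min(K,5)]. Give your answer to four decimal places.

E[min(K,5)] = Σ min(k,5)·P(K=k)
 = 3·9/86 + 4·8/43 + 5·25/86 + 5·18/43
 = 27/86 + 32/43 + 125/86 + 90/43
 = 198/43

4.6047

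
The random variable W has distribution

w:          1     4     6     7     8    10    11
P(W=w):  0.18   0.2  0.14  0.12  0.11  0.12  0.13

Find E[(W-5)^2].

E[(W-5)^2] = Σ (w-5)^2·P(W=w)
 = 16·0.18 + 1·0.2 + 1·0.14 + 4·0.12 + 9·0.11 + 25·0.12 + 36·0.13
 = 2.88 + 0.2 + 0.14 + 0.48 + 0.99 + 3 + 4.68
 = 12.37

12.37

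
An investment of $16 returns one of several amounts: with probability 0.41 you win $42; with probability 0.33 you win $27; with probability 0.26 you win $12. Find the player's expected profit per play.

E[payout] = 42·0.41 + 27·0.33 + 12·0.26
 = 17.22 + 8.91 + 3.12
 = 29.25
Net = 29.25 - 16 = 13.25

13.25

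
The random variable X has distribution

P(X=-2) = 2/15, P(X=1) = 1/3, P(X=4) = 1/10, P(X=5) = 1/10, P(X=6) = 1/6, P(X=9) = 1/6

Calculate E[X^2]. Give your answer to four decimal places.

24.4667

E[X^2] = Σ x^2·P(X=x)
 = 4·2/15 + 1·1/3 + 16·1/10 + 25·1/10 + 36·1/6 + 81·1/6
 = 8/15 + 1/3 + 8/5 + 5/2 + 6 + 27/2
 = 367/15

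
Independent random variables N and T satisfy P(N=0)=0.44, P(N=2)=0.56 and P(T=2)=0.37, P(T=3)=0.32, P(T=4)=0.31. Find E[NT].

3.2928

E[NT] = Σ_n Σ_t nt · P(N=n)P(T=t)
 = 0·0.1628 + 0·0.1408 + 0·0.1364 + 4·0.2072 + 6·0.1792 + 8·0.1736
 = 0 + 0 + 0 + 0.8288 + 1.0752 + 1.3888
 = 3.2928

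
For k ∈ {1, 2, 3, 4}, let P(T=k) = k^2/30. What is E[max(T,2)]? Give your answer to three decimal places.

E[max(T,2)] = Σ max(t,2)·P(T=t)
 = 2·1/30 + 2·2/15 + 3·3/10 + 4·8/15
 = 1/15 + 4/15 + 9/10 + 32/15
 = 101/30

3.367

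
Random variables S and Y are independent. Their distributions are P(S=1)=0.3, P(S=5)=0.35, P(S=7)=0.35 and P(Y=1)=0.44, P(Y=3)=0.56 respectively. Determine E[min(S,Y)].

1.784

E[min(S,Y)] = Σ_s Σ_y min(s,y) · P(S=s)P(Y=y)
 = 1·0.132 + 1·0.168 + 1·0.154 + 3·0.196 + 1·0.154 + 3·0.196
 = 0.132 + 0.168 + 0.154 + 0.588 + 0.154 + 0.588
 = 1.784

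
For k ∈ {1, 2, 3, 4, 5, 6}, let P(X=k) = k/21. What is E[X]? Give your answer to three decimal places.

E[X] = Σ x·P(X=x)
 = 1·1/21 + 2·2/21 + 3·1/7 + 4·4/21 + 5·5/21 + 6·2/7
 = 1/21 + 4/21 + 3/7 + 16/21 + 25/21 + 12/7
 = 13/3

4.333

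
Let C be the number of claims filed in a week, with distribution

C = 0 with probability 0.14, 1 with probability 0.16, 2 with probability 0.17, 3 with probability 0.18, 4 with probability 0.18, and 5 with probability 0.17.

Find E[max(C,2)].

E[max(C,2)] = Σ max(c,2)·P(C=c)
 = 2·0.14 + 2·0.16 + 2·0.17 + 3·0.18 + 4·0.18 + 5·0.17
 = 0.28 + 0.32 + 0.34 + 0.54 + 0.72 + 0.85
 = 3.05

3.05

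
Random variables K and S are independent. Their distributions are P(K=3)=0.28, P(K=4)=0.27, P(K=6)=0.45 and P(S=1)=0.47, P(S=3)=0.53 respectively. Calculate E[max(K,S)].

4.62

E[max(K,S)] = Σ_k Σ_s max(k,s) · P(K=k)P(S=s)
 = 3·0.1316 + 3·0.1484 + 4·0.1269 + 4·0.1431 + 6·0.2115 + 6·0.2385
 = 0.3948 + 0.4452 + 0.5076 + 0.5724 + 1.269 + 1.431
 = 4.62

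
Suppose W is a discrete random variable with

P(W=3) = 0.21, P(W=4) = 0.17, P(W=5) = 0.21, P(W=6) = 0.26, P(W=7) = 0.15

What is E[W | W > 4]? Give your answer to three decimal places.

5.903

P(W > 4) = 0.21 + 0.26 + 0.15 = 0.62.
E[W | W > 4] = [5·0.21 + 6·0.26 + 7·0.15] / 0.62
 = 3.66 / 0.62
 = 183/31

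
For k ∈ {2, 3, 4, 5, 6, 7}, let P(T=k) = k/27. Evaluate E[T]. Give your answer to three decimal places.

5.148

E[T] = Σ t·P(T=t)
 = 2·2/27 + 3·1/9 + 4·4/27 + 5·5/27 + 6·2/9 + 7·7/27
 = 4/27 + 1/3 + 16/27 + 25/27 + 4/3 + 49/27
 = 139/27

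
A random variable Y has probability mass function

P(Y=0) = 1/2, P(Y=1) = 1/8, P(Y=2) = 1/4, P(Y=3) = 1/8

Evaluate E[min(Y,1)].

E[min(Y,1)] = Σ min(y,1)·P(Y=y)
 = 0·1/2 + 1·1/8 + 1·1/4 + 1·1/8
 = 0 + 1/8 + 1/4 + 1/8
 = 1/2

0.5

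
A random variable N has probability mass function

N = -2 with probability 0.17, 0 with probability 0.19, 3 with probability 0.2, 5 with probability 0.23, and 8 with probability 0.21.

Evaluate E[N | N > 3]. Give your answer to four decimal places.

P(N > 3) = 0.23 + 0.21 = 0.44.
E[N | N > 3] = [5·0.23 + 8·0.21] / 0.44
 = 2.83 / 0.44
 = 283/44

6.4318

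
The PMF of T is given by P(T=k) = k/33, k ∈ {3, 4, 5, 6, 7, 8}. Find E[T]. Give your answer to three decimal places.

E[T] = Σ t·P(T=t)
 = 3·1/11 + 4·4/33 + 5·5/33 + 6·2/11 + 7·7/33 + 8·8/33
 = 3/11 + 16/33 + 25/33 + 12/11 + 49/33 + 64/33
 = 199/33

6.030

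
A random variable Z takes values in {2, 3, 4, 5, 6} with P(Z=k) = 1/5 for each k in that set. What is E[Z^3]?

88

E[Z^3] = Σ z^3·P(Z=z)
 = 8·1/5 + 27·1/5 + 64·1/5 + 125·1/5 + 216·1/5
 = 8/5 + 27/5 + 64/5 + 25 + 216/5
 = 88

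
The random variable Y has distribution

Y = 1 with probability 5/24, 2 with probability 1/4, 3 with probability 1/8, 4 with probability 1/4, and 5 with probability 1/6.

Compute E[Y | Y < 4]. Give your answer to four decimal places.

P(Y < 4) = 5/24 + 1/4 + 1/8 = 7/12.
E[Y | Y < 4] = [1·5/24 + 2·1/4 + 3·1/8] / (7/12)
 = 13/12 / (7/12)
 = 13/7

1.8571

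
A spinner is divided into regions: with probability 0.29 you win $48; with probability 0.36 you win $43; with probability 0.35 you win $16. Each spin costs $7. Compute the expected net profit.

E[payout] = 48·0.29 + 43·0.36 + 16·0.35
 = 13.92 + 15.48 + 5.6
 = 35
Net = 35 - 7 = 28

28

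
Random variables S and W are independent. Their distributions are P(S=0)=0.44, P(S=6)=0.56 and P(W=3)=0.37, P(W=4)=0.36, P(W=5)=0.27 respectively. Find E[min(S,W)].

2.184

E[min(S,W)] = Σ_s Σ_w min(s,w) · P(S=s)P(W=w)
 = 0·0.1628 + 0·0.1584 + 0·0.1188 + 3·0.2072 + 4·0.2016 + 5·0.1512
 = 0 + 0 + 0 + 0.6216 + 0.8064 + 0.756
 = 2.184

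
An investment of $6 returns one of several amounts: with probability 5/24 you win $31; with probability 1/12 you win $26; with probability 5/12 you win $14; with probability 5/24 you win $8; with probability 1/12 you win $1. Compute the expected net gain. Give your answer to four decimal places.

E[payout] = 31·5/24 + 26·1/12 + 14·5/12 + 8·5/24 + 1·1/12
 = 155/24 + 13/6 + 35/6 + 5/3 + 1/12
 = 389/24
Net = 389/24 - 6 = 245/24

10.2083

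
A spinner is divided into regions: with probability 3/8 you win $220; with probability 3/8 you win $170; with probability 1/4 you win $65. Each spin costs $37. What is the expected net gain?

E[payout] = 220·3/8 + 170·3/8 + 65·1/4
 = 165/2 + 255/4 + 65/4
 = 325/2
Net = 325/2 - 37 = 251/2

125.5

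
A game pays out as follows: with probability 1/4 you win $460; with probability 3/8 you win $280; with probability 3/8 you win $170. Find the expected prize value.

E[payout] = 460·1/4 + 280·3/8 + 170·3/8
 = 115 + 105 + 255/4
 = 1135/4

283.75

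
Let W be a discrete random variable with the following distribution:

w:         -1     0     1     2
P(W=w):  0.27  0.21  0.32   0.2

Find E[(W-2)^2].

3.59

E[(W-2)^2] = Σ (w-2)^2·P(W=w)
 = 9·0.27 + 4·0.21 + 1·0.32 + 0·0.2
 = 2.43 + 0.84 + 0.32 + 0
 = 3.59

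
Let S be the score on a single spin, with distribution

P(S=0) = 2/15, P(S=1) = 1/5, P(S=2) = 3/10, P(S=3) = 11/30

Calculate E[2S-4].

-0.2

E[2S-4] = Σ (2s-4)·P(S=s)
 = (-4)·2/15 + (-2)·1/5 + 0·3/10 + 2·11/30
 = (-8/15) + (-2/5) + 0 + 11/15
 = -1/5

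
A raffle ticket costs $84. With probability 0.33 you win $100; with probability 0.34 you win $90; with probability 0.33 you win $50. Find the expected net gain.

E[payout] = 100·0.33 + 90·0.34 + 50·0.33
 = 33 + 30.6 + 16.5
 = 80.1
Net = 80.1 - 84 = -3.9

-3.9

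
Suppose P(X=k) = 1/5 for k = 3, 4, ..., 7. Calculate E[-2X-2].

-12

E[-2X-2] = Σ (-2x-2)·P(X=x)
 = (-8)·1/5 + (-10)·1/5 + (-12)·1/5 + (-14)·1/5 + (-16)·1/5
 = (-8/5) + (-2) + (-12/5) + (-14/5) + (-16/5)
 = -12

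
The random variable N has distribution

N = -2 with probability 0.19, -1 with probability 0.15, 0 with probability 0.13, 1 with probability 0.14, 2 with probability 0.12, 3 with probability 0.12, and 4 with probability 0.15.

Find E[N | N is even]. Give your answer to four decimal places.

P(N is even) = 0.19 + 0.13 + 0.12 + 0.15 = 0.59.
E[N | N is even] = [(-2)·0.19 + 0·0.13 + 2·0.12 + 4·0.15] / 0.59
 = 0.46 / 0.59
 = 46/59

0.7797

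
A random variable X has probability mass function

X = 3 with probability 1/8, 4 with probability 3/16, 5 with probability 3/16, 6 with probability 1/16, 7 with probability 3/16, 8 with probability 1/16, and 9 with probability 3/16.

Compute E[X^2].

E[X^2] = Σ x^2·P(X=x)
 = 9·1/8 + 16·3/16 + 25·3/16 + 36·1/16 + 49·3/16 + 64·1/16 + 81·3/16
 = 9/8 + 3 + 75/16 + 9/4 + 147/16 + 4 + 243/16
 = 631/16

39.4375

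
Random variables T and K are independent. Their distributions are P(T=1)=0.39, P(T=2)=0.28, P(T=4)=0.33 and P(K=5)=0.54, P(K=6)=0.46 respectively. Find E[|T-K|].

E[|T-K|] = Σ_t Σ_k |t-k| · P(T=t)P(K=k)
 = 4·0.2106 + 5·0.1794 + 3·0.1512 + 4·0.1288 + 1·0.1782 + 2·0.1518
 = 0.8424 + 0.897 + 0.4536 + 0.5152 + 0.1782 + 0.3036
 = 3.19

3.19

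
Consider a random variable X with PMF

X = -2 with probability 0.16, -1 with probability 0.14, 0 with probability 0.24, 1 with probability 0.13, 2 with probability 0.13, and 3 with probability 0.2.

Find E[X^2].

E[X^2] = Σ x^2·P(X=x)
 = 4·0.16 + 1·0.14 + 0·0.24 + 1·0.13 + 4·0.13 + 9·0.2
 = 0.64 + 0.14 + 0 + 0.13 + 0.52 + 1.8
 = 3.23

3.23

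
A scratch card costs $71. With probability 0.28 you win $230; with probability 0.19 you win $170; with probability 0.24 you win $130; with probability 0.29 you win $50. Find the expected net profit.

E[payout] = 230·0.28 + 170·0.19 + 130·0.24 + 50·0.29
 = 64.4 + 32.3 + 31.2 + 14.5
 = 142.4
Net = 142.4 - 71 = 71.4

71.4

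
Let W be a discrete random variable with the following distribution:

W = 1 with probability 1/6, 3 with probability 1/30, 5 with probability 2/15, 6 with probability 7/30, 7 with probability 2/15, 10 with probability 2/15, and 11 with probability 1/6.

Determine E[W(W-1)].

45.8

E[W(W-1)] = Σ w(w-1)·P(W=w)
 = 0·1/6 + 6·1/30 + 20·2/15 + 30·7/30 + 42·2/15 + 90·2/15 + 110·1/6
 = 0 + 1/5 + 8/3 + 7 + 28/5 + 12 + 55/3
 = 229/5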